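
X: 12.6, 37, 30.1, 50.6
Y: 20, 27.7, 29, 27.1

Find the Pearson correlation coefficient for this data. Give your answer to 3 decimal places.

n = 4, ΣX = 130.3, ΣY = 103.8, ΣX² = 4994.13, ΣY² = 2742.7, ΣXY = 3521.06
nΣXY − ΣXΣY = 14084.24 − 13525.14 = 559.1
nΣX² − (ΣX)² = 19976.52 − 16978.09 = 2998.43; nΣY² − (ΣY)² = 10970.8 − 10774.44 = 196.36
r = 559.1 / √(2998.43 × 196.36) = 559.1 / 767.3146 ≈ 0.729

0.729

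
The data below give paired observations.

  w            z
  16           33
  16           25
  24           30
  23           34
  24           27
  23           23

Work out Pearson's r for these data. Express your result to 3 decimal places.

-0.058

n = 6, Σw = 126, Σz = 172, Σw² = 2722, Σz² = 5028, Σwz = 3607
nΣwz − ΣwΣz = 21642 − 21672 = -30
nΣw² − (Σw)² = 16332 − 15876 = 456; nΣz² − (Σz)² = 30168 − 29584 = 584
r = -30 / √(456 × 584) = -30 / 516.0465 ≈ -0.058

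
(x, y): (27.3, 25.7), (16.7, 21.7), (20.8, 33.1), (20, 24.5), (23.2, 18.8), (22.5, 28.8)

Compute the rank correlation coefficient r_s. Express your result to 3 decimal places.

Rank x: 6, 1, 3, 2, 5, 4
Rank y: 4, 2, 6, 3, 1, 5
d = rank(x) − rank(y): 2, -1, -3, -1, 4, -1; Σd² = 32
ρ = 1 − 6Σd² / [n(n²−1)] = 1 − 6×32 / (6×35) = 1 − 192/210 ≈ 0.086

0.086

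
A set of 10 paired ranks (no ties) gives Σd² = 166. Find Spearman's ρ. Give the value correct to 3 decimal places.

ρ = 1 − 6Σd² / [n(n²−1)] = 1 − 6×166 / (10×99)
  = 1 − 996/990 = 1 − 1.0061 ≈ -0.006

-0.006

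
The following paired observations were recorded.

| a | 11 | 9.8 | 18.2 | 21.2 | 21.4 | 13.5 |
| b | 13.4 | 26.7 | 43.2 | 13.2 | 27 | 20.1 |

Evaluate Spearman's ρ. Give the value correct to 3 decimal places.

0.143

Rank a: 2, 1, 4, 5, 6, 3
Rank b: 2, 4, 6, 1, 5, 3
d = rank(a) − rank(b): 0, -3, -2, 4, 1, 0; Σd² = 30
ρ = 1 − 6Σd² / [n(n²−1)] = 1 − 6×30 / (6×35) = 1 − 180/210 ≈ 0.143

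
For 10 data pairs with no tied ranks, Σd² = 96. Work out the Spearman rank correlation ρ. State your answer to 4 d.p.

ρ = 1 − 6Σd² / [n(n²−1)] = 1 − 6×96 / (10×99)
  = 1 − 576/990 = 1 − 0.58182 ≈ 0.4182

0.4182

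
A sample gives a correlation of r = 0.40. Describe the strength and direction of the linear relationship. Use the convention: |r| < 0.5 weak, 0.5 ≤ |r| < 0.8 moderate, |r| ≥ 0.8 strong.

weak positive

r = 0.40 > 0 so the relationship is positive.
|r| = 0.40, which falls in the weak range.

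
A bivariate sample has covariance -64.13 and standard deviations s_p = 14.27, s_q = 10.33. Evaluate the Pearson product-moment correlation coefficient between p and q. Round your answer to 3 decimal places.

r = Cov(p,q) / (s_p · s_q) = -64.13 / (14.27 × 10.33)
  = -64.13 / 147.4091 ≈ -0.435

-0.435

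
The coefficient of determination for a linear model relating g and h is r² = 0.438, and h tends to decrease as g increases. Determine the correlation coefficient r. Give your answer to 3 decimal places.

|r| = √0.438 = 0.662
The association is negative, so r = −0.662.

-0.662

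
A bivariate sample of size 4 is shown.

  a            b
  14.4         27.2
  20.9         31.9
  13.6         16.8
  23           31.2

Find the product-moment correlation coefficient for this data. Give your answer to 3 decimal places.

n = 4, Σa = 71.9, Σb = 107.1, Σa² = 1358.13, Σb² = 3013.13, Σab = 2004.47
nΣab − ΣaΣb = 8017.88 − 7700.49 = 317.39
nΣa² − (Σa)² = 5432.52 − 5169.61 = 262.91; nΣb² − (Σb)² = 12052.52 − 11470.41 = 582.11
r = 317.39 / √(262.91 × 582.11) = 317.39 / 391.2065 ≈ 0.811

0.811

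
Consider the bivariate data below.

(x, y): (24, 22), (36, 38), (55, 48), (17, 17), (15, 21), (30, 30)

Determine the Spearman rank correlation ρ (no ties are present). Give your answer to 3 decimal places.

Rank x: 3, 5, 6, 2, 1, 4
Rank y: 3, 5, 6, 1, 2, 4
d = rank(x) − rank(y): 0, 0, 0, 1, -1, 0; Σd² = 2
ρ = 1 − 6Σd² / [n(n²−1)] = 1 − 6×2 / (6×35) = 1 − 12/210 ≈ 0.943

0.943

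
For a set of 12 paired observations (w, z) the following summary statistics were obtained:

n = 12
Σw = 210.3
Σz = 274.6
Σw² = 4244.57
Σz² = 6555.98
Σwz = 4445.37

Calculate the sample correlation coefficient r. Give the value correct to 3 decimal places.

-0.941

r = (nΣwz − ΣwΣz) / √[(nΣw² − (Σw)²)(nΣz² − (Σz)²)]
Numerator: 12×4445.37 − 210.3×274.6 = -4403.94
Denominator: √[(50934.84 − 44226.09)(78671.76 − 75405.16)] = √[6708.75 × 3266.6] = 4681.3249
r = -4403.94 / 4681.3249 ≈ -0.941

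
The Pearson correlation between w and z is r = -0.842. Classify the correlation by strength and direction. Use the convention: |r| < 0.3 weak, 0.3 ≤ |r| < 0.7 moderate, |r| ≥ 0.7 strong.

strong negative

r = -0.842 < 0 so the relationship is negative.
|r| = 0.842, which falls in the strong range.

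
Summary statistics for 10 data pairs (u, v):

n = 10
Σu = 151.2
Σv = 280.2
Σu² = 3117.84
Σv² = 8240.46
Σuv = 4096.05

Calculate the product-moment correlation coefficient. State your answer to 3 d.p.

-0.247

r = (nΣuv − ΣuΣv) / √[(nΣu² − (Σu)²)(nΣv² − (Σv)²)]
Numerator: 10×4096.05 − 151.2×280.2 = -1405.74
Denominator: √[(31178.4 − 22861.44)(82404.6 − 78512.04)] = √[8316.96 × 3892.56] = 5689.8388
r = -1405.74 / 5689.8388 ≈ -0.247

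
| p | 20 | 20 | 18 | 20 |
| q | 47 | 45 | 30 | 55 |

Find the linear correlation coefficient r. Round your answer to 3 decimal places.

n = 4, Σp = 78, Σq = 177, Σp² = 1524, Σq² = 8159, Σpq = 3480
nΣpq − ΣpΣq = 13920 − 13806 = 114
nΣp² − (Σp)² = 6096 − 6084 = 12; nΣq² − (Σq)² = 32636 − 31329 = 1307
r = 114 / √(12 × 1307) = 114 / 125.2358 ≈ 0.910

0.910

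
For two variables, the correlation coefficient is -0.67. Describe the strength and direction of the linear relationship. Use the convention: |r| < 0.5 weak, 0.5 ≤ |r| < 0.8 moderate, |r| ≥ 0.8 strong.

moderate negative

r = -0.67 < 0 so the relationship is negative.
|r| = 0.67, which falls in the moderate range.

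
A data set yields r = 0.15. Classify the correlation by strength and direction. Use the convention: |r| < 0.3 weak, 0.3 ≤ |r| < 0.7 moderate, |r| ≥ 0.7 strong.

weak positive

r = 0.15 > 0 so the relationship is positive.
|r| = 0.15, which falls in the weak range.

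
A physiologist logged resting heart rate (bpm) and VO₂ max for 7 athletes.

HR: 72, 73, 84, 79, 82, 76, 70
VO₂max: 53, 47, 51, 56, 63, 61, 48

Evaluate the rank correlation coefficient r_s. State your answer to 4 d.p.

Rank HR: 2, 3, 7, 5, 6, 4, 1
Rank VO₂max: 4, 1, 3, 5, 7, 6, 2
d = rank(HR) − rank(VO₂max): -2, 2, 4, 0, -1, -2, -1; Σd² = 30
ρ = 1 − 6Σd² / [n(n²−1)] = 1 − 6×30 / (7×48) = 1 − 180/336 ≈ 0.4643

0.4643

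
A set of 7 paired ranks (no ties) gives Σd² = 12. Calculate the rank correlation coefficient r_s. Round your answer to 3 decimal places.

0.786

ρ = 1 − 6Σd² / [n(n²−1)] = 1 − 6×12 / (7×48)
  = 1 − 72/336 = 1 − 0.2143 ≈ 0.786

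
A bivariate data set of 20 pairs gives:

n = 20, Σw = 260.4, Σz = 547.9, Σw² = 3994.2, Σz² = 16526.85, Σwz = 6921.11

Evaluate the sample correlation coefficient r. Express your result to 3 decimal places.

-0.222

r = (nΣwz − ΣwΣz) / √[(nΣw² − (Σw)²)(nΣz² − (Σz)²)]
Numerator: 20×6921.11 − 260.4×547.9 = -4250.96
Denominator: √[(79884 − 67808.16)(330537 − 300194.41)] = √[12075.84 × 30342.59] = 19141.8981
r = -4250.96 / 19141.8981 ≈ -0.222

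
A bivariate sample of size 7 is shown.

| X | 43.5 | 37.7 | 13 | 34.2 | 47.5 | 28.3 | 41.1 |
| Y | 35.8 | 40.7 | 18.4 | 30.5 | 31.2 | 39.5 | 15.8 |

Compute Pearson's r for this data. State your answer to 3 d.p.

n = 7, ΣX = 245.3, ΣY = 211.9, ΣX² = 9398.53, ΣY² = 6990.27, ΣXY = 7623.22
nΣXY − ΣXΣY = 53362.54 − 51979.07 = 1383.47
nΣX² − (ΣX)² = 65789.71 − 60172.09 = 5617.62; nΣY² − (ΣY)² = 48931.89 − 44901.61 = 4030.28
r = 1383.47 / √(5617.62 × 4030.28) = 1383.47 / 4758.2120 ≈ 0.291

0.291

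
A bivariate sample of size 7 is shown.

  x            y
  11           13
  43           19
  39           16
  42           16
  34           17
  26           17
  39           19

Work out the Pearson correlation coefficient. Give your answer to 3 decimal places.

n = 7, Σx = 234, Σy = 117, Σx² = 8608, Σy² = 1981, Σxy = 4017
nΣxy − ΣxΣy = 28119 − 27378 = 741
nΣx² − (Σx)² = 60256 − 54756 = 5500; nΣy² − (Σy)² = 13867 − 13689 = 178
r = 741 / √(5500 × 178) = 741 / 989.4443 ≈ 0.749

0.749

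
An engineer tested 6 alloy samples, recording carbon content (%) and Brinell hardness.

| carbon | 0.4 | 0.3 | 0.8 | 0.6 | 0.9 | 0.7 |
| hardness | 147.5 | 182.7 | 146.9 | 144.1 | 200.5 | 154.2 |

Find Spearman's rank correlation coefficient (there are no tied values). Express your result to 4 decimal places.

0.1429

Rank carbon: 2, 1, 5, 3, 6, 4
Rank hardness: 3, 5, 2, 1, 6, 4
d = rank(carbon) − rank(hardness): -1, -4, 3, 2, 0, 0; Σd² = 30
ρ = 1 − 6Σd² / [n(n²−1)] = 1 − 6×30 / (6×35) = 1 − 180/210 ≈ 0.1429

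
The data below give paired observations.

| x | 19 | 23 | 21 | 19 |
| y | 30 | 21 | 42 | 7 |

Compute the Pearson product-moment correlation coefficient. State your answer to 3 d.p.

n = 4, Σx = 82, Σy = 100, Σx² = 1692, Σy² = 3154, Σxy = 2068
nΣxy − ΣxΣy = 8272 − 8200 = 72
nΣx² − (Σx)² = 6768 − 6724 = 44; nΣy² − (Σy)² = 12616 − 10000 = 2616
r = 72 / √(44 × 2616) = 72 / 339.2698 ≈ 0.212

0.212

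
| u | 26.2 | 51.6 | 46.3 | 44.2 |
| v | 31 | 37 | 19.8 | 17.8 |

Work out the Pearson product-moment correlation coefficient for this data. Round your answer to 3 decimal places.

-0.060

n = 4, Σu = 168.3, Σv = 105.6, Σu² = 7446.33, Σv² = 3038.88, Σuv = 4424.9
nΣuv − ΣuΣv = 17699.6 − 17772.48 = -72.88
nΣu² − (Σu)² = 29785.32 − 28324.89 = 1460.43; nΣv² − (Σv)² = 12155.52 − 11151.36 = 1004.16
r = -72.88 / √(1460.43 × 1004.16) = -72.88 / 1210.9936 ≈ -0.060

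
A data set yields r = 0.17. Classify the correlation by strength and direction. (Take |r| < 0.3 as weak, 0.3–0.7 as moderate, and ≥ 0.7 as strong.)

r = 0.17 > 0 so the relationship is positive.
|r| = 0.17, which falls in the weak range.

weak positive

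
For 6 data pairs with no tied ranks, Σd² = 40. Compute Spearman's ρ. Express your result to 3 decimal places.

-0.143

ρ = 1 − 6Σd² / [n(n²−1)] = 1 − 6×40 / (6×35)
  = 1 − 240/210 = 1 − 1.1429 ≈ -0.143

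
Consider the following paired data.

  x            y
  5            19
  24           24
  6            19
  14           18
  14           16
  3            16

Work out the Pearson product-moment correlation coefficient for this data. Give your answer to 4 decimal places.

0.6622

n = 6, Σx = 66, Σy = 112, Σx² = 1038, Σy² = 2134, Σxy = 1309
nΣxy − ΣxΣy = 7854 − 7392 = 462
nΣx² − (Σx)² = 6228 − 4356 = 1872; nΣy² − (Σy)² = 12804 − 12544 = 260
r = 462 / √(1872 × 260) = 462 / 697.6532 ≈ 0.6622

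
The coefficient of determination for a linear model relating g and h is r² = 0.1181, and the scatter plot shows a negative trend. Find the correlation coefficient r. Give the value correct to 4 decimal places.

-0.3437

|r| = √0.1181 = 0.3437
The association is negative, so r = −0.3437.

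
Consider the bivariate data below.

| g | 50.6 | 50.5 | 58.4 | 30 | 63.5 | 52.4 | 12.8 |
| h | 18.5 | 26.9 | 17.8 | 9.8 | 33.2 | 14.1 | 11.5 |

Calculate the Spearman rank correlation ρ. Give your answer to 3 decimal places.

0.643

Rank g: 4, 3, 6, 2, 7, 5, 1
Rank h: 5, 6, 4, 1, 7, 3, 2
d = rank(g) − rank(h): -1, -3, 2, 1, 0, 2, -1; Σd² = 20
ρ = 1 − 6Σd² / [n(n²−1)] = 1 − 6×20 / (7×48) = 1 − 120/336 ≈ 0.643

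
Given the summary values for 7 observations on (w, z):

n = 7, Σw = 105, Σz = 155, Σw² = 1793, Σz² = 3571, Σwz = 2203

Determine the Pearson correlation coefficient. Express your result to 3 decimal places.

-0.701

r = (nΣwz − ΣwΣz) / √[(nΣw² − (Σw)²)(nΣz² − (Σz)²)]
Numerator: 7×2203 − 105×155 = -854
Denominator: √[(12551 − 11025)(24997 − 24025)] = √[1526 × 972] = 1217.8965
r = -854 / 1217.8965 ≈ -0.701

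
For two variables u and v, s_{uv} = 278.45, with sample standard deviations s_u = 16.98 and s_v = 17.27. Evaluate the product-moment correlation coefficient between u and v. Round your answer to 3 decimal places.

0.950

r = Cov(u,v) / (s_u · s_v) = 278.45 / (16.98 × 17.27)
  = 278.45 / 293.2446 ≈ 0.950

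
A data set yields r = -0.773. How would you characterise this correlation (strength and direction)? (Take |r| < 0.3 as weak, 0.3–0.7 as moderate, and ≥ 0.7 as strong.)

strong negative

r = -0.773 < 0 so the relationship is negative.
|r| = 0.773, which falls in the strong range.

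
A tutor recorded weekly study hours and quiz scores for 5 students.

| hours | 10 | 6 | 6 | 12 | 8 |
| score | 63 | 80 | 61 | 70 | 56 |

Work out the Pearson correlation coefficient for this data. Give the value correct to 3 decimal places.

-0.082

n = 5, Σx = 42, Σy = 330, Σx² = 380, Σy² = 22126, Σxy = 2764
nΣxy − ΣxΣy = 13820 − 13860 = -40
nΣx² − (Σx)² = 1900 − 1764 = 136; nΣy² − (Σy)² = 110630 − 108900 = 1730
r = -40 / √(136 × 1730) = -40 / 485.0567 ≈ -0.082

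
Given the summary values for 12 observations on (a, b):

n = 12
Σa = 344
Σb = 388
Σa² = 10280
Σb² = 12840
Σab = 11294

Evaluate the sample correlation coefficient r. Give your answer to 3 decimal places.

r = (nΣab − ΣaΣb) / √[(nΣa² − (Σa)²)(nΣb² − (Σb)²)]
Numerator: 12×11294 − 344×388 = 2056
Denominator: √[(123360 − 118336)(154080 − 150544)] = √[5024 × 3536] = 4214.8385
r = 2056 / 4214.8385 ≈ 0.488

0.488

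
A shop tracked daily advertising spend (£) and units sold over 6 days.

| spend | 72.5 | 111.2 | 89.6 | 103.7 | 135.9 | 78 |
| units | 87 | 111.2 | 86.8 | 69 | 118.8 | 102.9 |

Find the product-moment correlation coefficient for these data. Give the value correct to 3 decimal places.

0.499

n = 6, Σx = 590.9, Σy = 575.7, Σx² = 60956.35, Σy² = 56931.53, Σxy = 57776.64
nΣxy − ΣxΣy = 346659.84 − 340181.13 = 6478.71
nΣx² − (Σx)² = 365738.1 − 349162.81 = 16575.29; nΣy² − (Σy)² = 341589.18 − 331430.49 = 10158.69
r = 6478.71 / √(16575.29 × 10158.69) = 6478.71 / 12976.2565 ≈ 0.499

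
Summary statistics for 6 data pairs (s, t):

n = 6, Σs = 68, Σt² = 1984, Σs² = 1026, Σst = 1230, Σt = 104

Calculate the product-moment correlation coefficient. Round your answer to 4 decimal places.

r = (nΣst − ΣsΣt) / √[(nΣs² − (Σs)²)(nΣt² − (Σt)²)]
Numerator: 6×1230 − 68×104 = 308
Denominator: √[(6156 − 4624)(11904 − 10816)] = √[1532 × 1088] = 1291.0523
r = 308 / 1291.0523 ≈ 0.2386

0.2386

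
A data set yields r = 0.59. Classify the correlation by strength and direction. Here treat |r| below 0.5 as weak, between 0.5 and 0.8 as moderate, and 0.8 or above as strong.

r = 0.59 > 0 so the relationship is positive.
|r| = 0.59, which falls in the moderate range.

moderate positive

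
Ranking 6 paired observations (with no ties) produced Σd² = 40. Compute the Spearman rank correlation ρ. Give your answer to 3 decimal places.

ρ = 1 − 6Σd² / [n(n²−1)] = 1 − 6×40 / (6×35)
  = 1 − 240/210 = 1 − 1.1429 ≈ -0.143

-0.143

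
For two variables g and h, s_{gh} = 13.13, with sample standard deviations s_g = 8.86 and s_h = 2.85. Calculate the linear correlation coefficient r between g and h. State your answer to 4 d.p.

0.5200

r = Cov(g,h) / (s_g · s_h) = 13.13 / (8.86 × 2.85)
  = 13.13 / 25.2510 ≈ 0.5200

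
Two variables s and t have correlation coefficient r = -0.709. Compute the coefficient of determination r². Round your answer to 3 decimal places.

r² = (-0.709)² = 0.503

0.503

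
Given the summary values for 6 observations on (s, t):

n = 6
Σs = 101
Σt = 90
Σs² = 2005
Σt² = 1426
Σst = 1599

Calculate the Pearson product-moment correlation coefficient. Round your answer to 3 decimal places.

0.552

r = (nΣst − ΣsΣt) / √[(nΣs² − (Σs)²)(nΣt² − (Σt)²)]
Numerator: 6×1599 − 101×90 = 504
Denominator: √[(12030 − 10201)(8556 − 8100)] = √[1829 × 456] = 913.2491
r = 504 / 913.2491 ≈ 0.552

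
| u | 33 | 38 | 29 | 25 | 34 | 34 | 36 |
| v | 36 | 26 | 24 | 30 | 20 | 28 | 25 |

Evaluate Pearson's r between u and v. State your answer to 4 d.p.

-0.2175

n = 7, Σu = 229, Σv = 189, Σu² = 7607, Σv² = 5257, Σuv = 6154
nΣuv − ΣuΣv = 43078 − 43281 = -203
nΣu² − (Σu)² = 53249 − 52441 = 808; nΣv² − (Σv)² = 36799 − 35721 = 1078
r = -203 / √(808 × 1078) = -203 / 933.2867 ≈ -0.2175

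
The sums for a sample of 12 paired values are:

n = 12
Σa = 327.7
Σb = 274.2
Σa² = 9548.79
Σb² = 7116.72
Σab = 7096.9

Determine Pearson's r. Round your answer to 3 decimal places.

r = (nΣab − ΣaΣb) / √[(nΣa² − (Σa)²)(nΣb² − (Σb)²)]
Numerator: 12×7096.9 − 327.7×274.2 = -4692.54
Denominator: √[(114585.48 − 107387.29)(85400.64 − 75185.64)] = √[7198.19 × 10215] = 8574.9350
r = -4692.54 / 8574.9350 ≈ -0.547

-0.547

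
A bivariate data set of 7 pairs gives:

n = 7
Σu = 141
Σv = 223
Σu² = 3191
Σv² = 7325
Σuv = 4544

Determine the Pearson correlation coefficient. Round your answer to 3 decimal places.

r = (nΣuv − ΣuΣv) / √[(nΣu² − (Σu)²)(nΣv² − (Σv)²)]
Numerator: 7×4544 − 141×223 = 365
Denominator: √[(22337 − 19881)(51275 − 49729)] = √[2456 × 1546] = 1948.5831
r = 365 / 1948.5831 ≈ 0.187

0.187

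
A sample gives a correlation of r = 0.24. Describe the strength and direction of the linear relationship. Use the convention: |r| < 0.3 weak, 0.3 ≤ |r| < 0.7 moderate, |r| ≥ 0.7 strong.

r = 0.24 > 0 so the relationship is positive.
|r| = 0.24, which falls in the weak range.

weak positive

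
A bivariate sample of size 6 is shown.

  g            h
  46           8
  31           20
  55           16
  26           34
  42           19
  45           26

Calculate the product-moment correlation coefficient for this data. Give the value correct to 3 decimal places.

n = 6, Σg = 245, Σh = 123, Σg² = 10567, Σh² = 2913, Σgh = 4720
nΣgh − ΣgΣh = 28320 − 30135 = -1815
nΣg² − (Σg)² = 63402 − 60025 = 3377; nΣh² − (Σh)² = 17478 − 15129 = 2349
r = -1815 / √(3377 × 2349) = -1815 / 2816.4824 ≈ -0.644

-0.644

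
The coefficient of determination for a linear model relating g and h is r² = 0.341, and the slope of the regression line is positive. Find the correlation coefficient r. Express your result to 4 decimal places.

|r| = √0.341 = 0.5840
The association is positive, so r = 0.5840.

0.5840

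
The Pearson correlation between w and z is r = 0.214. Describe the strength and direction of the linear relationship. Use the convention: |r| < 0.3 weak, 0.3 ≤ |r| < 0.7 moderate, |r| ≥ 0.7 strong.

weak positive

r = 0.214 > 0 so the relationship is positive.
|r| = 0.214, which falls in the weak range.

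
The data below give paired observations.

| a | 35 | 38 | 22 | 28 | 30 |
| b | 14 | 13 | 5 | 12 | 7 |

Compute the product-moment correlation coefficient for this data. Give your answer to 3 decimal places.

n = 5, Σa = 153, Σb = 51, Σa² = 4837, Σb² = 583, Σab = 1640
nΣab − ΣaΣb = 8200 − 7803 = 397
nΣa² − (Σa)² = 24185 − 23409 = 776; nΣb² − (Σb)² = 2915 − 2601 = 314
r = 397 / √(776 × 314) = 397 / 493.6233 ≈ 0.804

0.804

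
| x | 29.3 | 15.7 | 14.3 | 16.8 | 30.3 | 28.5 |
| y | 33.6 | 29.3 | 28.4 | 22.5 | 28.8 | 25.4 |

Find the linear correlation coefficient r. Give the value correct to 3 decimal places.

n = 6, Σx = 134.9, Σy = 168, Σx² = 3322.05, Σy² = 4774.86, Σxy = 3825.15
nΣxy − ΣxΣy = 22950.9 − 22663.2 = 287.7
nΣx² − (Σx)² = 19932.3 − 18198.01 = 1734.29; nΣy² − (Σy)² = 28649.16 − 28224 = 425.16
r = 287.7 / √(1734.29 × 425.16) = 287.7 / 858.6913 ≈ 0.335

0.335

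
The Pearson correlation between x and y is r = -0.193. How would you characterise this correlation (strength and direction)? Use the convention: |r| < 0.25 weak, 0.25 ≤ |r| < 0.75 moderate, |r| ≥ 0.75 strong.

r = -0.193 < 0 so the relationship is negative.
|r| = 0.193, which falls in the weak range.

weak negative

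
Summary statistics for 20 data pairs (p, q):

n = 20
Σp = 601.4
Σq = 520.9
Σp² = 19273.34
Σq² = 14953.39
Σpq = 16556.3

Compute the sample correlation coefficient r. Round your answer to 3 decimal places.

0.695

r = (nΣpq − ΣpΣq) / √[(nΣp² − (Σp)²)(nΣq² − (Σq)²)]
Numerator: 20×16556.3 − 601.4×520.9 = 17856.74
Denominator: √[(385466.8 − 361681.96)(299067.8 − 271336.81)] = √[23784.84 × 27730.99] = 25682.2343
r = 17856.74 / 25682.2343 ≈ 0.695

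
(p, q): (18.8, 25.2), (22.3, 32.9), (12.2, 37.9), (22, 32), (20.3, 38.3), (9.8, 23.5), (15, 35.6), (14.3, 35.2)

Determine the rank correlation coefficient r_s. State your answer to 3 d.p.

0.071

Rank p: 5, 8, 2, 7, 6, 1, 4, 3
Rank q: 2, 4, 7, 3, 8, 1, 6, 5
d = rank(p) − rank(q): 3, 4, -5, 4, -2, 0, -2, -2; Σd² = 78
ρ = 1 − 6Σd² / [n(n²−1)] = 1 − 6×78 / (8×63) = 1 − 468/504 ≈ 0.071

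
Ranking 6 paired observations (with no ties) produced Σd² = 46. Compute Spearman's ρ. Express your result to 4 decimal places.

ρ = 1 − 6Σd² / [n(n²−1)] = 1 − 6×46 / (6×35)
  = 1 − 276/210 = 1 − 1.31429 ≈ -0.3143

-0.3143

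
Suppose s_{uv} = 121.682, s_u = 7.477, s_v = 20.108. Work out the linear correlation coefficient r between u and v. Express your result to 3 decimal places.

0.809

r = Cov(u,v) / (s_u · s_v) = 121.682 / (7.477 × 20.108)
  = 121.682 / 150.3475 ≈ 0.809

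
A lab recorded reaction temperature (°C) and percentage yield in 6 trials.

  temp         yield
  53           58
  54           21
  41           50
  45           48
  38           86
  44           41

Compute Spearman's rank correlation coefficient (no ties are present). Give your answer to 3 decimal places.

-0.600

Rank temp: 5, 6, 2, 4, 1, 3
Rank yield: 5, 1, 4, 3, 6, 2
d = rank(temp) − rank(yield): 0, 5, -2, 1, -5, 1; Σd² = 56
ρ = 1 − 6Σd² / [n(n²−1)] = 1 − 6×56 / (6×35) = 1 − 336/210 ≈ -0.600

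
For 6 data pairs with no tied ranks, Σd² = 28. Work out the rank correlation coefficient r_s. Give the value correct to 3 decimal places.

ρ = 1 − 6Σd² / [n(n²−1)] = 1 − 6×28 / (6×35)
  = 1 − 168/210 = 1 − 0.8000 ≈ 0.200

0.200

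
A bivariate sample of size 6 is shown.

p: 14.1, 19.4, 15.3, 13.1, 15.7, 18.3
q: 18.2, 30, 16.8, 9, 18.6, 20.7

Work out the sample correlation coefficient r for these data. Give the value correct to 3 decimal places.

0.894

n = 6, Σp = 95.9, Σq = 113.3, Σp² = 1562.25, Σq² = 2368.93, Σpq = 1884.39
nΣpq − ΣpΣq = 11306.34 − 10865.47 = 440.87
nΣp² − (Σp)² = 9373.5 − 9196.81 = 176.69; nΣq² − (Σq)² = 14213.58 − 12836.89 = 1376.69
r = 440.87 / √(176.69 × 1376.69) = 440.87 / 493.2011 ≈ 0.894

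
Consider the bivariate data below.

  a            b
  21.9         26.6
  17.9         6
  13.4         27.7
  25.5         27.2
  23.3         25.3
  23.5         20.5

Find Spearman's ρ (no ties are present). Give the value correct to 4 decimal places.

Rank a: 3, 2, 1, 6, 4, 5
Rank b: 4, 1, 6, 5, 3, 2
d = rank(a) − rank(b): -1, 1, -5, 1, 1, 3; Σd² = 38
ρ = 1 − 6Σd² / [n(n²−1)] = 1 − 6×38 / (6×35) = 1 − 228/210 ≈ -0.0857

-0.0857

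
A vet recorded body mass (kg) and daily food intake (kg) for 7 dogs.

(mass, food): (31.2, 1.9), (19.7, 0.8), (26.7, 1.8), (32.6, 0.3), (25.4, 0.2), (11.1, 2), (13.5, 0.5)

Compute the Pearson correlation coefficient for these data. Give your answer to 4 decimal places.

-0.1177

n = 7, Σx = 160.2, Σy = 7.5, Σx² = 4087.8, Σy² = 11.87, Σxy = 166.91
nΣxy − ΣxΣy = 1168.37 − 1201.5 = -33.13
nΣx² − (Σx)² = 28614.6 − 25664.04 = 2950.56; nΣy² − (Σy)² = 83.09 − 56.25 = 26.84
r = -33.13 / √(2950.56 × 26.84) = -33.13 / 281.4126 ≈ -0.1177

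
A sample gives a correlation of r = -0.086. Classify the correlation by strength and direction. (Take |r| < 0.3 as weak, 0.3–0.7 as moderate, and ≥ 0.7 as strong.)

r = -0.086 < 0 so the relationship is negative.
|r| = 0.086, which falls in the weak range.

weak negative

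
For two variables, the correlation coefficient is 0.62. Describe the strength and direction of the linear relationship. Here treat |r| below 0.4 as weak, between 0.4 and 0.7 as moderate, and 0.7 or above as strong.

moderate positive

r = 0.62 > 0 so the relationship is positive.
|r| = 0.62, which falls in the moderate range.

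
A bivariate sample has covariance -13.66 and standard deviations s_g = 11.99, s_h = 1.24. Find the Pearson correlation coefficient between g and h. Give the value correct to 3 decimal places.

-0.919

r = Cov(g,h) / (s_g · s_h) = -13.66 / (11.99 × 1.24)
  = -13.66 / 14.8676 ≈ -0.919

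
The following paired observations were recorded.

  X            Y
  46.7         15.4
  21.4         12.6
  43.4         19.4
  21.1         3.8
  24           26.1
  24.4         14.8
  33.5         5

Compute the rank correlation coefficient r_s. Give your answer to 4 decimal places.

Rank X: 7, 2, 6, 1, 3, 4, 5
Rank Y: 5, 3, 6, 1, 7, 4, 2
d = rank(X) − rank(Y): 2, -1, 0, 0, -4, 0, 3; Σd² = 30
ρ = 1 − 6Σd² / [n(n²−1)] = 1 − 6×30 / (7×48) = 1 − 180/336 ≈ 0.4643

0.4643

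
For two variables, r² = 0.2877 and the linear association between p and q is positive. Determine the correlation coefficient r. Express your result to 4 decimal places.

|r| = √0.2877 = 0.5364
The association is positive, so r = 0.5364.

0.5364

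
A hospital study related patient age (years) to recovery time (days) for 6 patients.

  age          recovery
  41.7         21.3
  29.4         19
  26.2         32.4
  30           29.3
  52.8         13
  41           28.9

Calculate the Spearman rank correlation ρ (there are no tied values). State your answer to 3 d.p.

-0.657

Rank age: 5, 2, 1, 3, 6, 4
Rank recovery: 3, 2, 6, 5, 1, 4
d = rank(age) − rank(recovery): 2, 0, -5, -2, 5, 0; Σd² = 58
ρ = 1 − 6Σd² / [n(n²−1)] = 1 − 6×58 / (6×35) = 1 − 348/210 ≈ -0.657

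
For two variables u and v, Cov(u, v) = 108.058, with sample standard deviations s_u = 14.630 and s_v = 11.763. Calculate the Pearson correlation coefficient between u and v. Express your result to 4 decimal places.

r = Cov(u,v) / (s_u · s_v) = 108.058 / (14.630 × 11.763)
  = 108.058 / 172.0927 ≈ 0.6279

0.6279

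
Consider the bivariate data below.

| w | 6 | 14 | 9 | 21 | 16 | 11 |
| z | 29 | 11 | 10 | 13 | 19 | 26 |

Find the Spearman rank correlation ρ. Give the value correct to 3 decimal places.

-0.257

Rank w: 1, 4, 2, 6, 5, 3
Rank z: 6, 2, 1, 3, 4, 5
d = rank(w) − rank(z): -5, 2, 1, 3, 1, -2; Σd² = 44
ρ = 1 − 6Σd² / [n(n²−1)] = 1 − 6×44 / (6×35) = 1 − 264/210 ≈ -0.257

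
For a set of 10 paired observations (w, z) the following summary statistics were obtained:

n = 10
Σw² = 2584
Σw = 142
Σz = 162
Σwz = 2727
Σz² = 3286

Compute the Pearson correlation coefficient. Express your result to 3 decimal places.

0.696

r = (nΣwz − ΣwΣz) / √[(nΣw² − (Σw)²)(nΣz² − (Σz)²)]
Numerator: 10×2727 − 142×162 = 4266
Denominator: √[(25840 − 20164)(32860 − 26244)] = √[5676 × 6616] = 6128.0026
r = 4266 / 6128.0026 ≈ 0.696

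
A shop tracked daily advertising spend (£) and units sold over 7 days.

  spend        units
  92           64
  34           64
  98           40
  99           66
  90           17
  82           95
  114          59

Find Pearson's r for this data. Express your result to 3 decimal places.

-0.182

n = 7, Σx = 609, Σy = 405, Σx² = 56845, Σy² = 26943, Σxy = 34564
nΣxy − ΣxΣy = 241948 − 246645 = -4697
nΣx² − (Σx)² = 397915 − 370881 = 27034; nΣy² − (Σy)² = 188601 − 164025 = 24576
r = -4697 / √(27034 × 24576) = -4697 / 25775.7169 ≈ -0.182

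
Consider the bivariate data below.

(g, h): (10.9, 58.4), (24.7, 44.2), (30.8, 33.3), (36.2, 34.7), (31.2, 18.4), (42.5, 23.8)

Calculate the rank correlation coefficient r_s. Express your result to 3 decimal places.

Rank g: 1, 2, 3, 5, 4, 6
Rank h: 6, 5, 3, 4, 1, 2
d = rank(g) − rank(h): -5, -3, 0, 1, 3, 4; Σd² = 60
ρ = 1 − 6Σd² / [n(n²−1)] = 1 − 6×60 / (6×35) = 1 − 360/210 ≈ -0.714

-0.714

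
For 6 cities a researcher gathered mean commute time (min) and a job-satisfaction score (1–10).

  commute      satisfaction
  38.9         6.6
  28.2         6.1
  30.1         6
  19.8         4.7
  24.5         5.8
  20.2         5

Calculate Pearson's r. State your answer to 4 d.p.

0.9291

n = 6, Σx = 161.7, Σy = 34.2, Σx² = 4614.79, Σy² = 197.5, Σxy = 945.52
nΣxy − ΣxΣy = 5673.12 − 5530.14 = 142.98
nΣx² − (Σx)² = 27688.74 − 26146.89 = 1541.85; nΣy² − (Σy)² = 1185 − 1169.64 = 15.36
r = 142.98 / √(1541.85 × 15.36) = 142.98 / 153.8922 ≈ 0.9291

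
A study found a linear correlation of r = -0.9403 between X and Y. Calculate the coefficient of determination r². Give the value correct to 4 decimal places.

r² = (-0.9403)² = 0.8842

0.8842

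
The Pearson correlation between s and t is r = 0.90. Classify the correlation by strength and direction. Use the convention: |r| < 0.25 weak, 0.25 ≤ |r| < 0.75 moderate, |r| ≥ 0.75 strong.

strong positive

r = 0.90 > 0 so the relationship is positive.
|r| = 0.90, which falls in the strong range.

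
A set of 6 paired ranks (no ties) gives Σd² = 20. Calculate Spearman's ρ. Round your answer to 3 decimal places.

0.429

ρ = 1 − 6Σd² / [n(n²−1)] = 1 − 6×20 / (6×35)
  = 1 − 120/210 = 1 − 0.5714 ≈ 0.429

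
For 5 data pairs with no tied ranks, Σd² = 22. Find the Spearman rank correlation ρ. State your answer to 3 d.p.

-0.100

ρ = 1 − 6Σd² / [n(n²−1)] = 1 − 6×22 / (5×24)
  = 1 − 132/120 = 1 − 1.1000 ≈ -0.100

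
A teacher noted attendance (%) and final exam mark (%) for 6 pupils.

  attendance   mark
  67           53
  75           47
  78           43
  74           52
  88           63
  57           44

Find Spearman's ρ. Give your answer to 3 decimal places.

Rank attendance: 2, 4, 5, 3, 6, 1
Rank mark: 5, 3, 1, 4, 6, 2
d = rank(attendance) − rank(mark): -3, 1, 4, -1, 0, -1; Σd² = 28
ρ = 1 − 6Σd² / [n(n²−1)] = 1 − 6×28 / (6×35) = 1 − 168/210 ≈ 0.200

0.200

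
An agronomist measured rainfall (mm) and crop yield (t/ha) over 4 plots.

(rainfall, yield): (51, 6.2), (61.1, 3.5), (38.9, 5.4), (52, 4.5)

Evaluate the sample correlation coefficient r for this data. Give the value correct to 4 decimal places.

n = 4, Σx = 203, Σy = 19.6, Σx² = 10551.42, Σy² = 100.1, Σxy = 974.11
nΣxy − ΣxΣy = 3896.44 − 3978.8 = -82.36
nΣx² − (Σx)² = 42205.68 − 41209 = 996.68; nΣy² − (Σy)² = 400.4 − 384.16 = 16.24
r = -82.36 / √(996.68 × 16.24) = -82.36 / 127.2245 ≈ -0.6474

-0.6474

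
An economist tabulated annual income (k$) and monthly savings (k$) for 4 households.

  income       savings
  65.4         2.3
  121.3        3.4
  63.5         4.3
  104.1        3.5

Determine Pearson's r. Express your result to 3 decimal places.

n = 4, Σx = 354.3, Σy = 13.5, Σx² = 33859.91, Σy² = 47.59, Σxy = 1200.24
nΣxy − ΣxΣy = 4800.96 − 4783.05 = 17.91
nΣx² − (Σx)² = 135439.64 − 125528.49 = 9911.15; nΣy² − (Σy)² = 190.36 − 182.25 = 8.11
r = 17.91 / √(9911.15 × 8.11) = 17.91 / 283.5127 ≈ 0.063

0.063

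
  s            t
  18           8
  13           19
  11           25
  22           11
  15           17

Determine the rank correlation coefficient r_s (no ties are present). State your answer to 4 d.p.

Rank s: 4, 2, 1, 5, 3
Rank t: 1, 4, 5, 2, 3
d = rank(s) − rank(t): 3, -2, -4, 3, 0; Σd² = 38
ρ = 1 − 6Σd² / [n(n²−1)] = 1 − 6×38 / (5×24) = 1 − 228/120 ≈ -0.9000

-0.9000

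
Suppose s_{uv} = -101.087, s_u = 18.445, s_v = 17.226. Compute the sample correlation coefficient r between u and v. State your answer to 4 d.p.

r = Cov(u,v) / (s_u · s_v) = -101.087 / (18.445 × 17.226)
  = -101.087 / 317.7336 ≈ -0.3182

-0.3182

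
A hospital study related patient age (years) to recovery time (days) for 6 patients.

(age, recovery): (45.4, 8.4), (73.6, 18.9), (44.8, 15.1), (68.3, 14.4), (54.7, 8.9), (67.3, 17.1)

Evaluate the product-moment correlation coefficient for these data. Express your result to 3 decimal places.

0.687

n = 6, Σx = 354.1, Σy = 82.8, Σx² = 21671.43, Σy² = 1234.76, Σxy = 5070.06
nΣxy − ΣxΣy = 30420.36 − 29319.48 = 1100.88
nΣx² − (Σx)² = 130028.58 − 125386.81 = 4641.77; nΣy² − (Σy)² = 7408.56 − 6855.84 = 552.72
r = 1100.88 / √(4641.77 × 552.72) = 1100.88 / 1601.7488 ≈ 0.687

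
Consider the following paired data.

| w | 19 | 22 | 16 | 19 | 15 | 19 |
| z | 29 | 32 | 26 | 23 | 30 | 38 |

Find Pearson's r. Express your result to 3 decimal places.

n = 6, Σw = 110, Σz = 178, Σw² = 2048, Σz² = 5414, Σwz = 3280
nΣwz − ΣwΣz = 19680 − 19580 = 100
nΣw² − (Σw)² = 12288 − 12100 = 188; nΣz² − (Σz)² = 32484 − 31684 = 800
r = 100 / √(188 × 800) = 100 / 387.8144 ≈ 0.258

0.258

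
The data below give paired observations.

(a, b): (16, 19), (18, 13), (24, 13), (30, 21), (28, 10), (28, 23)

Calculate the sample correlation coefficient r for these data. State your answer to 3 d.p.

0.186

n = 6, Σa = 144, Σb = 99, Σa² = 3624, Σb² = 1769, Σab = 2404
nΣab − ΣaΣb = 14424 − 14256 = 168
nΣa² − (Σa)² = 21744 − 20736 = 1008; nΣb² − (Σb)² = 10614 − 9801 = 813
r = 168 / √(1008 × 813) = 168 / 905.2646 ≈ 0.186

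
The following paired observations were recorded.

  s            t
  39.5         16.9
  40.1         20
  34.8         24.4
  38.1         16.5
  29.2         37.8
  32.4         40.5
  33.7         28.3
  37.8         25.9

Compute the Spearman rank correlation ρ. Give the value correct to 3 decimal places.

Rank s: 7, 8, 4, 6, 1, 2, 3, 5
Rank t: 2, 3, 4, 1, 7, 8, 6, 5
d = rank(s) − rank(t): 5, 5, 0, 5, -6, -6, -3, 0; Σd² = 156
ρ = 1 − 6Σd² / [n(n²−1)] = 1 − 6×156 / (8×63) = 1 − 936/504 ≈ -0.857

-0.857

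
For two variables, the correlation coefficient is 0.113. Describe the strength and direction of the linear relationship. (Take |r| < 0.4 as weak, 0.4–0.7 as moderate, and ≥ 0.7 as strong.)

r = 0.113 > 0 so the relationship is positive.
|r| = 0.113, which falls in the weak range.

weak positive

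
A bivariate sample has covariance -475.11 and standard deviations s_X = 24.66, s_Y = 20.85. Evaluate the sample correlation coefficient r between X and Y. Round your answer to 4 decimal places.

-0.9240

r = Cov(X,Y) / (s_X · s_Y) = -475.11 / (24.66 × 20.85)
  = -475.11 / 514.1610 ≈ -0.9240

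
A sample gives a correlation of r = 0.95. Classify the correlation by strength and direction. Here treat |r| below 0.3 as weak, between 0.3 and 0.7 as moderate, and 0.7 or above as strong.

strong positive

r = 0.95 > 0 so the relationship is positive.
|r| = 0.95, which falls in the strong range.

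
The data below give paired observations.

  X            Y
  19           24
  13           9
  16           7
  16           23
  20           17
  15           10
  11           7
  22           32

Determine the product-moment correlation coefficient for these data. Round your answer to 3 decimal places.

0.812

n = 8, ΣX = 132, ΣY = 129, ΣX² = 2272, ΣY² = 2697, ΣXY = 2324
nΣXY − ΣXΣY = 18592 − 17028 = 1564
nΣX² − (ΣX)² = 18176 − 17424 = 752; nΣY² − (ΣY)² = 21576 − 16641 = 4935
r = 1564 / √(752 × 4935) = 1564 / 1926.4267 ≈ 0.812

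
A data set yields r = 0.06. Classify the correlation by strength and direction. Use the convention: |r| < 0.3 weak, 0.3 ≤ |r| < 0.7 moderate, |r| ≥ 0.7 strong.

r = 0.06 > 0 so the relationship is positive.
|r| = 0.06, which falls in the weak range.

weak positive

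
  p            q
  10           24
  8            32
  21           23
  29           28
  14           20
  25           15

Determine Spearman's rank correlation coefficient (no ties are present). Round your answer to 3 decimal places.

Rank p: 2, 1, 4, 6, 3, 5
Rank q: 4, 6, 3, 5, 2, 1
d = rank(p) − rank(q): -2, -5, 1, 1, 1, 4; Σd² = 48
ρ = 1 − 6Σd² / [n(n²−1)] = 1 − 6×48 / (6×35) = 1 − 288/210 ≈ -0.371

-0.371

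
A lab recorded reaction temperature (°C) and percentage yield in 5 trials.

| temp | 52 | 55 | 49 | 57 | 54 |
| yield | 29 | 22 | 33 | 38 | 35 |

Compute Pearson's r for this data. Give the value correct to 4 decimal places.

0.0954

n = 5, Σx = 267, Σy = 157, Σx² = 14295, Σy² = 5083, Σxy = 8391
nΣxy − ΣxΣy = 41955 − 41919 = 36
nΣx² − (Σx)² = 71475 − 71289 = 186; nΣy² − (Σy)² = 25415 − 24649 = 766
r = 36 / √(186 × 766) = 36 / 377.4599 ≈ 0.0954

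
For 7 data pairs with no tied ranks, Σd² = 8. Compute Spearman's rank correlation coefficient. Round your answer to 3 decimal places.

ρ = 1 − 6Σd² / [n(n²−1)] = 1 − 6×8 / (7×48)
  = 1 − 48/336 = 1 − 0.1429 ≈ 0.857

0.857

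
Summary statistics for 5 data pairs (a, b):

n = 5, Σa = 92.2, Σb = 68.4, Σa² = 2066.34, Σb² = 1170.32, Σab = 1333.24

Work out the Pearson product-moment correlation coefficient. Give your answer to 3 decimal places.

r = (nΣab − ΣaΣb) / √[(nΣa² − (Σa)²)(nΣb² − (Σb)²)]
Numerator: 5×1333.24 − 92.2×68.4 = 359.72
Denominator: √[(10331.7 − 8500.84)(5851.6 − 4678.56)] = √[1830.86 × 1173.04] = 1465.4938
r = 359.72 / 1465.4938 ≈ 0.245

0.245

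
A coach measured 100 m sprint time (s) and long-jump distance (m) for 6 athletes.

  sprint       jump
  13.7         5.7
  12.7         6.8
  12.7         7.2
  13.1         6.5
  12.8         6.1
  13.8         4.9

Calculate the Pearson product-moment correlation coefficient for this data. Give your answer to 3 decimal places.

n = 6, Σx = 78.8, Σy = 37.2, Σx² = 1036.16, Σy² = 234.04, Σxy = 486.74
nΣxy − ΣxΣy = 2920.44 − 2931.36 = -10.92
nΣx² − (Σx)² = 6216.96 − 6209.44 = 7.52; nΣy² − (Σy)² = 1404.24 − 1383.84 = 20.4
r = -10.92 / √(7.52 × 20.4) = -10.92 / 12.3858 ≈ -0.882

-0.882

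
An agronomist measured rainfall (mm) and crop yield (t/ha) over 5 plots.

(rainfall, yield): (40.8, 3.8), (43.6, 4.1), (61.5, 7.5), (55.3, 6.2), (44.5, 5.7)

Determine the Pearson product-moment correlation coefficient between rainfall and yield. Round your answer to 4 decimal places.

n = 5, Σx = 245.7, Σy = 27.3, Σx² = 12386.19, Σy² = 158.43, Σxy = 1391.56
nΣxy − ΣxΣy = 6957.8 − 6707.61 = 250.19
nΣx² − (Σx)² = 61930.95 − 60368.49 = 1562.46; nΣy² − (Σy)² = 792.15 − 745.29 = 46.86
r = 250.19 / √(1562.46 × 46.86) = 250.19 / 270.5862 ≈ 0.9246

0.9246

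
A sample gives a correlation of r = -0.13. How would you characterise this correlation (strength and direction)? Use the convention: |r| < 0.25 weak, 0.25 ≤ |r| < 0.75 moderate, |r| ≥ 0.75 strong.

weak negative

r = -0.13 < 0 so the relationship is negative.
|r| = 0.13, which falls in the weak range.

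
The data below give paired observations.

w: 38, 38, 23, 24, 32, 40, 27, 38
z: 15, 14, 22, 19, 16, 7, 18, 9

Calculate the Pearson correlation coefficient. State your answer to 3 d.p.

n = 8, Σw = 260, Σz = 120, Σw² = 8790, Σz² = 1976, Σwz = 3684
nΣwz − ΣwΣz = 29472 − 31200 = -1728
nΣw² − (Σw)² = 70320 − 67600 = 2720; nΣz² − (Σz)² = 15808 − 14400 = 1408
r = -1728 / √(2720 × 1408) = -1728 / 1956.9773 ≈ -0.883

-0.883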